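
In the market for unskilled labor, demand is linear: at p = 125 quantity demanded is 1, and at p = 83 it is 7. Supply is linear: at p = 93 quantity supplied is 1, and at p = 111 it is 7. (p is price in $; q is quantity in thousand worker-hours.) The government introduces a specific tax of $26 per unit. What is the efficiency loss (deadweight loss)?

$33.80 thousand

Demand slope = (83 − 125)/(7 − 1) = −7, so p = 132 − 7q.
Supply slope = (111 − 93)/(7 − 1) = 3, so p = 90 + 3q.
Competitive equilibrium: 132 − 7q = 90 + 3q → q* = 4.2, p* = 102.6.
With the tax, the buyer price exceeds the seller price by 26: (132 − 7q) − (90 + 3q) = 26 → q' = 1.6.
Δq = 4.2 − 1.6 = 2.6; the wedge equals the tax, 26.
The triangle = ½ × 2.6 × 26 = $33.80 thousand.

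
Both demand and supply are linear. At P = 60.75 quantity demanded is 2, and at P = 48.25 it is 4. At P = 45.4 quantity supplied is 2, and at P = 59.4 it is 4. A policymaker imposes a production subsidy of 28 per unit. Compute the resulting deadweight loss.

29.58

Demand slope = (48.25 − 60.75)/(4 − 2) = −6.25, so P = 73.25 − 6.25Q.
Supply slope = (59.4 − 45.4)/(4 − 2) = 7, so P = 31.4 + 7Q.
Competitive equilibrium: 73.25 − 6.25Q = 31.4 + 7Q → Q* = 3.1585, P* = 53.5094.
The subsidy lowers effective supply by 28: P = 3.4 + 7Q.
New quantity: 73.25 − 6.25Q = 3.4 + 7Q → Q' = 5.2717.
Overproduction ΔQ = 5.2717 − 3.1585 = 2.1132; wedge = subsidy = 28.
Welfare loss = ½ × 2.1132 × 28 = 29.58.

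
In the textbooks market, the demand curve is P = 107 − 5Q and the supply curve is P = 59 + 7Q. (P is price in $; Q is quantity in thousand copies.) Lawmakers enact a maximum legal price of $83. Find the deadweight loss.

$1.96 thousand

Competitive equilibrium: 107 − 5Q = 59 + 7Q → Q* = 4, P* = 87.
At the ceiling P = 83, quantity supplied = (83 − 59)/7 = 3.4286.
Willingness to pay at Q' = 3.4286: 107 − 5·3.4286 = 89.857.
ΔQ = 4 − 3.4286 = 0.5714; wedge = 89.857 − 83 = 6.857.
Deadweight loss = ½ × 0.5714 × 6.857 = $1.96 thousand.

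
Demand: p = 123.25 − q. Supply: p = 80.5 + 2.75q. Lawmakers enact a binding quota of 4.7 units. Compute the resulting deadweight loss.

84.17

Competitive equilibrium: 123.25 − q = 80.5 + 2.75q → q* = 11.4, p* = 111.85.
At q = 4.7: demand price = 123.25 − 1·4.7 = 118.55; supply price = 80.5 + 2.75·4.7 = 93.425.
Δq = 11.4 − 4.7 = 6.7; wedge = 118.55 − 93.425 = 25.125.
The triangle = ½ × 6.7 × 25.125 = 84.17.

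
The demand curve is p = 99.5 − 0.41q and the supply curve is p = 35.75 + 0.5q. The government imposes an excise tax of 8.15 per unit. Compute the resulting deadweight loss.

Competitive equilibrium: 99.5 − 0.41q = 35.75 + 0.5q → q* = 70.0549, p* = 70.7775.
With the tax, the buyer price exceeds the seller price by 8.15: (99.5 − 0.41q) − (35.75 + 0.5q) = 8.15 → q' = 61.0989.
Δq = 70.0549 − 61.0989 = 8.956; the wedge equals the tax, 8.15.
The triangle = ½ × 8.956 × 8.15 = 36.50.

36.50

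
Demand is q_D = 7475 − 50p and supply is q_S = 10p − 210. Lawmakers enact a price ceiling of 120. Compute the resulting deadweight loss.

In inverse form: demand p = 149.5 − 0.02q, supply p = 21 + 0.1q.
Competitive equilibrium: 149.5 − 0.02q = 21 + 0.1q → q* = 1070.8333, p* = 128.0833.
At the ceiling p = 120, quantity supplied = (120 − 21)/0.1 = 990.
Willingness to pay at q' = 990: 149.5 − 0.02·990 = 129.7.
Δq = 1070.8333 − 990 = 80.8333; wedge = 129.7 − 120 = 9.7.
DWL = ½ × 80.8333 × 9.7 = 392.04.

392.04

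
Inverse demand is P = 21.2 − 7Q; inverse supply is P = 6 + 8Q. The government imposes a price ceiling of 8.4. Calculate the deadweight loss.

3.82

Competitive equilibrium: 21.2 − 7Q = 6 + 8Q → Q* = 1.0133, P* = 14.1067.
At the ceiling P = 8.4, quantity supplied = (8.4 − 6)/8 = 0.3.
Willingness to pay at Q' = 0.3: 21.2 − 7·0.3 = 19.1.
ΔQ = 1.0133 − 0.3 = 0.7133; wedge = 19.1 − 8.4 = 10.7.
The triangle = ½ × 0.7133 × 10.7 = 3.82.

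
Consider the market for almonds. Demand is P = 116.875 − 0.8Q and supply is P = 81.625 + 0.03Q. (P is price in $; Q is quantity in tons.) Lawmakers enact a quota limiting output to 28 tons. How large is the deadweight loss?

Competitive equilibrium: 116.875 − 0.8Q = 81.625 + 0.03Q → Q* = 42.4699, P* = 82.8991.
At Q = 28: demand price = 116.875 − 0.8·28 = 94.475; supply price = 81.625 + 0.03·28 = 82.465.
ΔQ = 42.4699 − 28 = 14.4699; wedge = 94.475 − 82.465 = 12.01.
The triangle = ½ × 14.4699 × 12.01 = $86.89.

$86.89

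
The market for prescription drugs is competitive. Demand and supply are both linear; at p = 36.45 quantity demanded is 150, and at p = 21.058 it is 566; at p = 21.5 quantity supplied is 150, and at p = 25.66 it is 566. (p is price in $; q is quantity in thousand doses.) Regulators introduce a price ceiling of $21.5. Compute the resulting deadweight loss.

$2377.69 thousand

Demand slope = (21.058 − 36.45)/(566 − 150) = −0.037, so p = 42 − 0.037q.
Supply slope = (25.66 − 21.5)/(566 − 150) = 0.01, so p = 20 + 0.01q.
Competitive equilibrium: 42 − 0.037q = 20 + 0.01q → q* = 468.0851, p* = 24.6809.
At the ceiling p = 21.5, quantity supplied = (21.5 − 20)/0.01 = 150.
Willingness to pay at q' = 150: 42 − 0.037·150 = 36.45.
Δq = 468.0851 − 150 = 318.0851; wedge = 36.45 − 21.5 = 14.95.
Welfare loss = ½ × 318.0851 × 14.95 = $2377.69 thousand.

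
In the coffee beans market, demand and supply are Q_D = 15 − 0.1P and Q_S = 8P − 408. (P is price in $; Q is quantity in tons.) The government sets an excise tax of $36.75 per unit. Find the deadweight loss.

In inverse form: demand P = 150 − 10Q, supply P = 51 + 0.125Q.
Competitive equilibrium: 150 − 10Q = 51 + 0.125Q → Q* = 9.77778, P* = 52.22222.
With the tax, the buyer price exceeds the seller price by 36.75: (150 − 10Q) − (51 + 0.125Q) = 36.75 → Q' = 6.14815.
ΔQ = 9.77778 − 6.14815 = 3.62963; the wedge equals the tax, 36.75.
The triangle = ½ × 3.62963 × 36.75 = $66.69.

$66.69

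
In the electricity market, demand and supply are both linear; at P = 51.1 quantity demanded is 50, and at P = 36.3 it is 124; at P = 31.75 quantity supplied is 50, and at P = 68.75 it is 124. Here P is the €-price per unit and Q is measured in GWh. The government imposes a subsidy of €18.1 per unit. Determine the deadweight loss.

€234.01

Demand slope = (36.3 − 51.1)/(124 − 50) = −0.2, so P = 61.1 − 0.2Q.
Supply slope = (68.75 − 31.75)/(124 − 50) = 0.5, so P = 6.75 + 0.5Q.
Competitive equilibrium: 61.1 − 0.2Q = 6.75 + 0.5Q → Q* = 77.6429, P* = 45.5714.
The subsidy lowers effective supply by 18.1: P = 0.5Q − 11.35.
New quantity: 61.1 − 0.2Q = 0.5Q − 11.35 → Q' = 103.5.
Overproduction ΔQ = 103.5 − 77.6429 = 25.8571; wedge = subsidy = 18.1.
Deadweight loss = ½ × 25.8571 × 18.1 = €234.01.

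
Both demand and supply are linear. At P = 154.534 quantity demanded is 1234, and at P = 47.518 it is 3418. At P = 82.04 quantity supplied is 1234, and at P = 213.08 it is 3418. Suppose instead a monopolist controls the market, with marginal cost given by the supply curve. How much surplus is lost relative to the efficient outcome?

18904.37

Demand slope = (47.518 − 154.534)/(3418 − 1234) = −0.049, so P = 215 − 0.049Q.
Supply slope = (213.08 − 82.04)/(3418 − 1234) = 0.06, so P = 8 + 0.06Q.
Competitive equilibrium: 215 − 0.049Q = 8 + 0.06Q → Q* = 1899.0826, P* = 121.945.
Marginal revenue: MR = 215 − 0.098Q. Set MR = MC: 215 − 0.098Q = 8 + 0.06Q → Q_m = 1310.1266.
Price P_m = 215 − 0.049·1310.1266 = 150.8038; MC(Q_m) = 8 + 0.06·1310.1266 = 86.6076.
Competitive Q* = 1899.0826, so ΔQ = 588.956; wedge = 150.8038 − 86.6076 = 64.1962.
Welfare loss = ½ × 588.956 × 64.1962 = 18904.37.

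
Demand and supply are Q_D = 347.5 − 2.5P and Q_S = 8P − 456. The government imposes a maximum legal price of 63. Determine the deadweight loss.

In inverse form: demand P = 139 − 0.4Q, supply P = 57 + 0.125Q.
Competitive equilibrium: 139 − 0.4Q = 57 + 0.125Q → Q* = 156.1905, P* = 76.5238.
At the ceiling P = 63, quantity supplied = (63 − 57)/0.125 = 48.
Willingness to pay at Q' = 48: 139 − 0.4·48 = 119.8.
ΔQ = 156.1905 − 48 = 108.1905; wedge = 119.8 − 63 = 56.8.
Welfare loss = ½ × 108.1905 × 56.8 = 3072.61.

3072.61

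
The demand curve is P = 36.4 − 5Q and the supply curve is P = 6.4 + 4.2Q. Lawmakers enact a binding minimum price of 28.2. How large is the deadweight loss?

Competitive equilibrium: 36.4 − 5Q = 6.4 + 4.2Q → Q* = 3.2609, P* = 20.0957.
At the floor P = 28.2, quantity demanded = (36.4 − 28.2)/5 = 1.64.
Sellers' marginal cost at Q' = 1.64: 6.4 + 4.2·1.64 = 13.288.
ΔQ = 3.2609 − 1.64 = 1.6209; wedge = 28.2 − 13.288 = 14.912.
Welfare loss = ½ × 1.6209 × 14.912 = 12.09.

12.09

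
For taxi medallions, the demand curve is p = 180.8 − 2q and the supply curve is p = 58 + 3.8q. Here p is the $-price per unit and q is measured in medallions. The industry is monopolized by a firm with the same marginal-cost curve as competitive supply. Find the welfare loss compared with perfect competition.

Competitive equilibrium: 180.8 − 2q = 58 + 3.8q → q* = 21.1724, p* = 138.4552.
Marginal revenue: MR = 180.8 − 4q. Set MR = MC: 180.8 − 4q = 58 + 3.8q → q_m = 15.7436.
Price p_m = 180.8 − 2·15.7436 = 149.3128; MC(q_m) = 58 + 3.8·15.7436 = 117.8257.
Competitive q* = 21.1724, so Δq = 5.4288; wedge = 149.3128 − 117.8257 = 31.4871.
Deadweight loss = ½ × 5.4288 × 31.4871 = $85.47.

$85.47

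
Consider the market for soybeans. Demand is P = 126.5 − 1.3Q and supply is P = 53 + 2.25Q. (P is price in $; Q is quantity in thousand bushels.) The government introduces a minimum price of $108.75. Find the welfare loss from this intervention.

$88.23 thousand

Competitive equilibrium: 126.5 − 1.3Q = 53 + 2.25Q → Q* = 20.7042, P* = 99.5845.
At the floor P = 108.75, quantity demanded = (126.5 − 108.75)/1.3 = 13.6538.
Sellers' marginal cost at Q' = 13.6538: 53 + 2.25·13.6538 = 83.7211.
ΔQ = 20.7042 − 13.6538 = 7.0504; wedge = 108.75 − 83.7211 = 25.0289.
The triangle = ½ × 7.0504 × 25.0289 = $88.23 thousand.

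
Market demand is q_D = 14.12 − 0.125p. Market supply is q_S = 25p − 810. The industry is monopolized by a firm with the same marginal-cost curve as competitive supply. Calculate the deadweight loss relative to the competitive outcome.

In inverse form: demand p = 112.96 − 8q, supply p = 32.4 + 0.04q.
Competitive equilibrium: 112.96 − 8q = 32.4 + 0.04q → q* = 10.0199, p* = 32.8008.
Marginal revenue: MR = 112.96 − 16q. Set MR = MC: 112.96 − 16q = 32.4 + 0.04q → q_m = 5.0224.
Price p_m = 112.96 − 8·5.0224 = 72.7808; MC(q_m) = 32.4 + 0.04·5.0224 = 32.6009.
Competitive q* = 10.0199, so Δq = 4.9975; wedge = 72.7808 − 32.6009 = 40.1799.
DWL = ½ × 4.9975 × 40.1799 = 100.40.

100.40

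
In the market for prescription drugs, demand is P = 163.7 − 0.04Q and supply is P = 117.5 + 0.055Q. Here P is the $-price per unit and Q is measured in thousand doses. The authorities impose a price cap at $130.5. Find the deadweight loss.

Competitive equilibrium: 163.7 − 0.04Q = 117.5 + 0.055Q → Q* = 486.31579, P* = 144.24737.
At the ceiling P = 130.5, quantity supplied = (130.5 − 117.5)/0.055 = 236.36364.
Willingness to pay at Q' = 236.36364: 163.7 − 0.04·236.36364 = 154.24545.
ΔQ = 486.31579 − 236.36364 = 249.95215; wedge = 154.24545 − 130.5 = 23.74545.
DWL = ½ × 249.95215 × 23.74545 = $2967.61 thousand.

$2967.61 thousand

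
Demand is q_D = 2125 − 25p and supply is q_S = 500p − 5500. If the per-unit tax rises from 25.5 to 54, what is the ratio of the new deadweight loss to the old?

4.484

In inverse form: demand p = 85 − 0.04q, supply p = 11 + 0.002q.
Competitive equilibrium: 85 − 0.04q = 11 + 0.002q → q* = 1761.9048, p* = 14.5238.
For a per-unit tax t: Δq = t/0.042, so DWL = ½·t·(t/0.042) = t²/0.084.
At t = 25.5: DWL = 7741.071. At t = 54: DWL = 34714.286.
Ratio = (54/25.5)² = 4.484.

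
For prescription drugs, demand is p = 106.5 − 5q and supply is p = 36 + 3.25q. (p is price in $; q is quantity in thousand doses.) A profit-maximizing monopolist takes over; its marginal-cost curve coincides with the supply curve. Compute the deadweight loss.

$42.89 thousand

Competitive equilibrium: 106.5 − 5q = 36 + 3.25q → q* = 8.5455, p* = 63.7727.
Marginal revenue: MR = 106.5 − 10q. Set MR = MC: 106.5 − 10q = 36 + 3.25q → q_m = 5.3208.
Price p_m = 106.5 − 5·5.3208 = 79.896; MC(q_m) = 36 + 3.25·5.3208 = 53.2926.
Competitive q* = 8.5455, so Δq = 3.2247; wedge = 79.896 − 53.2926 = 26.6034.
The triangle = ½ × 3.2247 × 26.6034 = $42.89 thousand.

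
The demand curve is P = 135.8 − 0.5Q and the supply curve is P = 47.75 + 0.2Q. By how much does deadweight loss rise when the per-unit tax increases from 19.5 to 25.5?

192.86

Competitive equilibrium: 135.8 − 0.5Q = 47.75 + 0.2Q → Q* = 125.7857, P* = 72.9071.
For a per-unit tax t: ΔQ = t/0.7, so DWL = ½·t·(t/0.7) = t²/1.4.
At t = 19.5: DWL = 271.607. At t = 25.5: DWL = 464.464.
Increase = 464.464 − 271.607 = 192.86.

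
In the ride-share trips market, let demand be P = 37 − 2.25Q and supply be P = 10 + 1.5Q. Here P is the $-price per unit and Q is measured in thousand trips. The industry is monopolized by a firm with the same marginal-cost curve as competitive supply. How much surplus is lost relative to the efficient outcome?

Competitive equilibrium: 37 − 2.25Q = 10 + 1.5Q → Q* = 7.2, P* = 20.8.
Marginal revenue: MR = 37 − 4.5Q. Set MR = MC: 37 − 4.5Q = 10 + 1.5Q → Q_m = 4.5.
Price P_m = 37 − 2.25·4.5 = 26.875; MC(Q_m) = 10 + 1.5·4.5 = 16.75.
Competitive Q* = 7.2, so ΔQ = 2.7; wedge = 26.875 − 16.75 = 10.125.
Welfare loss = ½ × 2.7 × 10.125 = $13.67 thousand.

$13.67 thousand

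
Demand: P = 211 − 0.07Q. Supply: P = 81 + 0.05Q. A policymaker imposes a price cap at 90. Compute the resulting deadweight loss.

48960.67

Competitive equilibrium: 211 − 0.07Q = 81 + 0.05Q → Q* = 1083.33333, P* = 135.16667.
At the ceiling P = 90, quantity supplied = (90 − 81)/0.05 = 180.
Willingness to pay at Q' = 180: 211 − 0.07·180 = 198.4.
ΔQ = 1083.33333 − 180 = 903.33333; wedge = 198.4 − 90 = 108.4.
Deadweight loss = ½ × 903.33333 × 108.4 = 48960.67.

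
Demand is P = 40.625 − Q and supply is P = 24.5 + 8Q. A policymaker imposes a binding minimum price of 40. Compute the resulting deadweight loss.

Competitive equilibrium: 40.625 − Q = 24.5 + 8Q → Q* = 1.7917, P* = 38.8333.
At the floor P = 40, quantity demanded = (40.625 − 40)/1 = 0.625.
Sellers' marginal cost at Q' = 0.625: 24.5 + 8·0.625 = 29.5.
ΔQ = 1.7917 − 0.625 = 1.1667; wedge = 40 − 29.5 = 10.5.
DWL = ½ × 1.1667 × 10.5 = 6.125.

6.125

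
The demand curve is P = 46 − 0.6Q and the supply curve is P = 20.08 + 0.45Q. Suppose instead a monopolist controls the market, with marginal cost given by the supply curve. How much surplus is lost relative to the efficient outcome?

Competitive equilibrium: 46 − 0.6Q = 20.08 + 0.45Q → Q* = 24.6857, P* = 31.1886.
Marginal revenue: MR = 46 − 1.2Q. Set MR = MC: 46 − 1.2Q = 20.08 + 0.45Q → Q_m = 15.7091.
Price P_m = 46 − 0.6·15.7091 = 36.5745; MC(Q_m) = 20.08 + 0.45·15.7091 = 27.1491.
Competitive Q* = 24.6857, so ΔQ = 8.9766; wedge = 36.5745 − 27.1491 = 9.4254.
Welfare loss = ½ × 8.9766 × 9.4254 = 42.30.

42.30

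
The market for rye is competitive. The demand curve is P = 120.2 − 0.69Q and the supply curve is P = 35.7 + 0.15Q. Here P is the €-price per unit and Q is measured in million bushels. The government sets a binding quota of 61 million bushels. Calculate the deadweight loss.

Competitive equilibrium: 120.2 − 0.69Q = 35.7 + 0.15Q → Q* = 100.5952, P* = 50.7893.
At Q = 61: demand price = 120.2 − 0.69·61 = 78.11; supply price = 35.7 + 0.15·61 = 44.85.
ΔQ = 100.5952 − 61 = 39.5952; wedge = 78.11 − 44.85 = 33.26.
Deadweight loss = ½ × 39.5952 × 33.26 = €658.47 million.

€658.47 million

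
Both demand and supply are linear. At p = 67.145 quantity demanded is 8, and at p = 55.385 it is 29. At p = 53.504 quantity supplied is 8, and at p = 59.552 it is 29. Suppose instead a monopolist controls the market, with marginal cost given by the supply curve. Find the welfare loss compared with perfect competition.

Demand slope = (55.385 − 67.145)/(29 − 8) = −0.56, so p = 71.625 − 0.56q.
Supply slope = (59.552 − 53.504)/(29 − 8) = 0.288, so p = 51.2 + 0.288q.
Competitive equilibrium: 71.625 − 0.56q = 51.2 + 0.288q → q* = 24.0861, p* = 58.1368.
Marginal revenue: MR = 71.625 − 1.12q. Set MR = MC: 71.625 − 1.12q = 51.2 + 0.288q → q_m = 14.5064.
Price p_m = 71.625 − 0.56·14.5064 = 63.5014; MC(q_m) = 51.2 + 0.288·14.5064 = 55.3778.
Competitive q* = 24.0861, so Δq = 9.5797; wedge = 63.5014 − 55.3778 = 8.1236.
The triangle = ½ × 9.5797 × 8.1236 = 38.91.

38.91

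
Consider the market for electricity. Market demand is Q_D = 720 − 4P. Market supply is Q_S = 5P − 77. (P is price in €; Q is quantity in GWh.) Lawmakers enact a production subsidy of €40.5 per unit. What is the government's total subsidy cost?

€18459

In inverse form: demand P = 180 − 0.25Q, supply P = 15.4 + 0.2Q.
Competitive equilibrium: 180 − 0.25Q = 15.4 + 0.2Q → Q* = 365.7778, P* = 88.5556.
The subsidy lowers effective supply by 40.5: P = 0.2Q − 25.1.
New quantity: 180 − 0.25Q = 0.2Q − 25.1 → Q' = 455.7778.
Total subsidy cost = 40.5 × 455.7778 = €18459.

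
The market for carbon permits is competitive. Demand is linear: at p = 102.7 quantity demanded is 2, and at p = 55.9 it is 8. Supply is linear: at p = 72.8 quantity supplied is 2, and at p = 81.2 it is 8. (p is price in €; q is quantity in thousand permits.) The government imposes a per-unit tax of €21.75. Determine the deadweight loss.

€25.71 thousand

Demand slope = (55.9 − 102.7)/(8 − 2) = −7.8, so p = 118.3 − 7.8q.
Supply slope = (81.2 − 72.8)/(8 − 2) = 1.4, so p = 70 + 1.4q.
Competitive equilibrium: 118.3 − 7.8q = 70 + 1.4q → q* = 5.25, p* = 77.35.
With the tax, the buyer price exceeds the seller price by 21.75: (118.3 − 7.8q) − (70 + 1.4q) = 21.75 → q' = 2.8859.
Δq = 5.25 − 2.8859 = 2.3641; the wedge equals the tax, 21.75.
DWL = ½ × 2.3641 × 21.75 = €25.71 thousand.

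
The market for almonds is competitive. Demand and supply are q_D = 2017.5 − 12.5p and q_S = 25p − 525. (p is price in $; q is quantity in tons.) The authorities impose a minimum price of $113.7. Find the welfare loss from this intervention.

$19751.34

In inverse form: demand p = 161.4 − 0.08q, supply p = 21 + 0.04q.
Competitive equilibrium: 161.4 − 0.08q = 21 + 0.04q → q* = 1170, p* = 67.8.
At the floor p = 113.7, quantity demanded = (161.4 − 113.7)/0.08 = 596.25.
Sellers' marginal cost at q' = 596.25: 21 + 0.04·596.25 = 44.85.
Δq = 1170 − 596.25 = 573.75; wedge = 113.7 − 44.85 = 68.85.
DWL = ½ × 573.75 × 68.85 = $19751.34.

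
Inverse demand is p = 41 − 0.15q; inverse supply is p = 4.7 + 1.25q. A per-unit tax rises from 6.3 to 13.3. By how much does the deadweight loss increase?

Competitive equilibrium: 41 − 0.15q = 4.7 + 1.25q → q* = 25.9286, p* = 37.1107.
For a per-unit tax t: Δq = t/1.4, so DWL = ½·t·(t/1.4) = t²/2.8.
At t = 6.3: DWL = 14.175. At t = 13.3: DWL = 63.175.
Increase = 63.175 − 14.175 = 49.

49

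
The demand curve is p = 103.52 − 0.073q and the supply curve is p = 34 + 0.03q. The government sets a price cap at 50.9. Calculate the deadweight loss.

641.62

Competitive equilibrium: 103.52 − 0.073q = 34 + 0.03q → q* = 674.9515, p* = 54.2485.
At the ceiling p = 50.9, quantity supplied = (50.9 − 34)/0.03 = 563.3333.
Willingness to pay at q' = 563.3333: 103.52 − 0.073·563.3333 = 62.3967.
Δq = 674.9515 − 563.3333 = 111.6182; wedge = 62.3967 − 50.9 = 11.4967.
DWL = ½ × 111.6182 × 11.4967 = 641.62.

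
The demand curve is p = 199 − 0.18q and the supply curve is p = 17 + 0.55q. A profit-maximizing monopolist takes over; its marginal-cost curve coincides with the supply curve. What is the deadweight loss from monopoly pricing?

887.67

Competitive equilibrium: 199 − 0.18q = 17 + 0.55q → q* = 249.3151, p* = 154.1233.
Marginal revenue: MR = 199 − 0.36q. Set MR = MC: 199 − 0.36q = 17 + 0.55q → q_m = 200.
Price p_m = 199 − 0.18·200 = 163; MC(q_m) = 17 + 0.55·200 = 127.
Competitive q* = 249.3151, so Δq = 49.3151; wedge = 163 − 127 = 36.
DWL = ½ × 49.3151 × 36 = 887.67.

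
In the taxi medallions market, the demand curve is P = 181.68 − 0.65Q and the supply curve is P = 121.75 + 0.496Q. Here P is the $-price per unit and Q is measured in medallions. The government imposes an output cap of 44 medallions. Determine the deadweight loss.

Competitive equilibrium: 181.68 − 0.65Q = 121.75 + 0.496Q → Q* = 52.2949, P* = 147.6883.
At Q = 44: demand price = 181.68 − 0.65·44 = 153.08; supply price = 121.75 + 0.496·44 = 143.574.
ΔQ = 52.2949 − 44 = 8.2949; wedge = 153.08 − 143.574 = 9.506.
Deadweight loss = ½ × 8.2949 × 9.506 = $39.43.

$39.43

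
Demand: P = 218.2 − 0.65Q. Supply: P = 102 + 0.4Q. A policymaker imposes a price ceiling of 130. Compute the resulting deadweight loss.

868.23

Competitive equilibrium: 218.2 − 0.65Q = 102 + 0.4Q → Q* = 110.6667, P* = 146.2667.
At the ceiling P = 130, quantity supplied = (130 − 102)/0.4 = 70.
Willingness to pay at Q' = 70: 218.2 − 0.65·70 = 172.7.
ΔQ = 110.6667 − 70 = 40.6667; wedge = 172.7 − 130 = 42.7.
Deadweight loss = ½ × 40.6667 × 42.7 = 868.23.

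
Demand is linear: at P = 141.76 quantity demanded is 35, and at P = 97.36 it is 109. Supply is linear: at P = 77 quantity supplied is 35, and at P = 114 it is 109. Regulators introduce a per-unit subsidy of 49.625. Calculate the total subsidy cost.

6897.20

Demand slope = (97.36 − 141.76)/(109 − 35) = −0.6, so P = 162.76 − 0.6Q.
Supply slope = (114 − 77)/(109 − 35) = 0.5, so P = 59.5 + 0.5Q.
Competitive equilibrium: 162.76 − 0.6Q = 59.5 + 0.5Q → Q* = 93.8727, P* = 106.4364.
The subsidy lowers effective supply by 49.625: P = 9.875 + 0.5Q.
New quantity: 162.76 − 0.6Q = 9.875 + 0.5Q → Q' = 138.9864.
Total subsidy cost = 49.625 × 138.9864 = 6897.20.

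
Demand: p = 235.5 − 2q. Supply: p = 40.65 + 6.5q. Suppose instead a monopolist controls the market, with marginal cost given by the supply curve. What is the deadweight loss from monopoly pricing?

81.03

Competitive equilibrium: 235.5 − 2q = 40.65 + 6.5q → q* = 22.9235, p* = 189.6529.
Marginal revenue: MR = 235.5 − 4q. Set MR = MC: 235.5 − 4q = 40.65 + 6.5q → q_m = 18.5571.
Price p_m = 235.5 − 2·18.5571 = 198.3858; MC(q_m) = 40.65 + 6.5·18.5571 = 161.2712.
Competitive q* = 22.9235, so Δq = 4.3664; wedge = 198.3858 − 161.2712 = 37.1146.
DWL = ½ × 4.3664 × 37.1146 = 81.03.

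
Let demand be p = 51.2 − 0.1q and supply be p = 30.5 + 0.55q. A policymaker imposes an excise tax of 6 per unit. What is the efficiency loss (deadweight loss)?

27.69

Competitive equilibrium: 51.2 − 0.1q = 30.5 + 0.55q → q* = 31.8462, p* = 48.0154.
With the tax, the buyer price exceeds the seller price by 6: (51.2 − 0.1q) − (30.5 + 0.55q) = 6 → q' = 22.6154.
Δq = 31.8462 − 22.6154 = 9.2308; the wedge equals the tax, 6.
Welfare loss = ½ × 9.2308 × 6 = 27.69.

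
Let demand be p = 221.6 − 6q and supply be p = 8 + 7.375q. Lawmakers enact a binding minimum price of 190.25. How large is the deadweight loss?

Competitive equilibrium: 221.6 − 6q = 8 + 7.375q → q* = 15.9701, p* = 125.7794.
At the floor p = 190.25, quantity demanded = (221.6 − 190.25)/6 = 5.225.
Sellers' marginal cost at q' = 5.225: 8 + 7.375·5.225 = 46.5344.
Δq = 15.9701 − 5.225 = 10.7451; wedge = 190.25 − 46.5344 = 143.7156.
Welfare loss = ½ × 10.7451 × 143.7156 = 772.12.

772.12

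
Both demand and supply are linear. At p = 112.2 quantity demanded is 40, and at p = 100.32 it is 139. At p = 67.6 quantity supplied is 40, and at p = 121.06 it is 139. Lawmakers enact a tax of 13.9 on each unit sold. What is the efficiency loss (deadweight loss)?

Demand slope = (100.32 − 112.2)/(139 − 40) = −0.12, so p = 117 − 0.12q.
Supply slope = (121.06 − 67.6)/(139 − 40) = 0.54, so p = 46 + 0.54q.
Competitive equilibrium: 117 − 0.12q = 46 + 0.54q → q* = 107.5758, p* = 104.0909.
With the tax, the buyer price exceeds the seller price by 13.9: (117 − 0.12q) − (46 + 0.54q) = 13.9 → q' = 86.5152.
Δq = 107.5758 − 86.5152 = 21.0606; the wedge equals the tax, 13.9.
Welfare loss = ½ × 21.0606 × 13.9 = 146.37.

146.37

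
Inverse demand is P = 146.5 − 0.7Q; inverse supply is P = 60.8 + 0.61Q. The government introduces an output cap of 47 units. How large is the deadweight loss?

222.24

Competitive equilibrium: 146.5 − 0.7Q = 60.8 + 0.61Q → Q* = 65.41985, P* = 100.70611.
At Q = 47: demand price = 146.5 − 0.7·47 = 113.6; supply price = 60.8 + 0.61·47 = 89.47.
ΔQ = 65.41985 − 47 = 18.41985; wedge = 113.6 − 89.47 = 24.13.
The triangle = ½ × 18.41985 × 24.13 = 222.24.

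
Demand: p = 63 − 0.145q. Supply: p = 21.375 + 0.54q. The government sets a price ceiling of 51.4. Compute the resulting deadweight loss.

9.14

Competitive equilibrium: 63 − 0.145q = 21.375 + 0.54q → q* = 60.7664, p* = 54.1889.
At the ceiling p = 51.4, quantity supplied = (51.4 − 21.375)/0.54 = 55.6019.
Willingness to pay at q' = 55.6019: 63 − 0.145·55.6019 = 54.9377.
Δq = 60.7664 − 55.6019 = 5.1645; wedge = 54.9377 − 51.4 = 3.5377.
Deadweight loss = ½ × 5.1645 × 3.5377 = 9.14.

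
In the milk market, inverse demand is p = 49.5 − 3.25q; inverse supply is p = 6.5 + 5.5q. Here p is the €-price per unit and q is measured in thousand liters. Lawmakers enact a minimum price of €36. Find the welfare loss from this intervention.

€2.53 thousand

Competitive equilibrium: 49.5 − 3.25q = 6.5 + 5.5q → q* = 4.9143, p* = 33.5286.
At the floor p = 36, quantity demanded = (49.5 − 36)/3.25 = 4.1538.
Sellers' marginal cost at q' = 4.1538: 6.5 + 5.5·4.1538 = 29.3459.
Δq = 4.9143 − 4.1538 = 0.7605; wedge = 36 − 29.3459 = 6.6541.
Welfare loss = ½ × 0.7605 × 6.6541 = €2.53 thousand.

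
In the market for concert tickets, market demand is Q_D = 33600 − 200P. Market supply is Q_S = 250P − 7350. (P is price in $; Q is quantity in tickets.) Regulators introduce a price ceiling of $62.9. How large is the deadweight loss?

$222077.81

In inverse form: demand P = 168 − 0.005Q, supply P = 29.4 + 0.004Q.
Competitive equilibrium: 168 − 0.005Q = 29.4 + 0.004Q → Q* = 15400, P* = 91.
At the ceiling P = 62.9, quantity supplied = (62.9 − 29.4)/0.004 = 8375.
Willingness to pay at Q' = 8375: 168 − 0.005·8375 = 126.125.
ΔQ = 15400 − 8375 = 7025; wedge = 126.125 − 62.9 = 63.225.
The triangle = ½ × 7025 × 63.225 = $222077.81.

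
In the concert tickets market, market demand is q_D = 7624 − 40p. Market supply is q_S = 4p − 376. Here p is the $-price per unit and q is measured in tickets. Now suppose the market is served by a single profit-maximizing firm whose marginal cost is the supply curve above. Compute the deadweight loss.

In inverse form: demand p = 190.6 − 0.025q, supply p = 94 + 0.25q.
Competitive equilibrium: 190.6 − 0.025q = 94 + 0.25q → q* = 351.2727, p* = 181.8182.
Marginal revenue: MR = 190.6 − 0.05q. Set MR = MC: 190.6 − 0.05q = 94 + 0.25q → q_m = 322.
Price p_m = 190.6 − 0.025·322 = 182.55; MC(q_m) = 94 + 0.25·322 = 174.5.
Competitive q* = 351.2727, so Δq = 29.2727; wedge = 182.55 − 174.5 = 8.05.
The triangle = ½ × 29.2727 × 8.05 = $117.82.

$117.82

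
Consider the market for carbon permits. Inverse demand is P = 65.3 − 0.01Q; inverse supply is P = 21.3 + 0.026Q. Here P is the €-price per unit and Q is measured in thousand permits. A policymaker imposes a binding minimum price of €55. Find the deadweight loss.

€665.09 thousand

Competitive equilibrium: 65.3 − 0.01Q = 21.3 + 0.026Q → Q* = 1222.2222, P* = 53.0778.
At the floor P = 55, quantity demanded = (65.3 − 55)/0.01 = 1030.
Sellers' marginal cost at Q' = 1030: 21.3 + 0.026·1030 = 48.08.
ΔQ = 1222.2222 − 1030 = 192.2222; wedge = 55 − 48.08 = 6.92.
Deadweight loss = ½ × 192.2222 × 6.92 = €665.09 thousand.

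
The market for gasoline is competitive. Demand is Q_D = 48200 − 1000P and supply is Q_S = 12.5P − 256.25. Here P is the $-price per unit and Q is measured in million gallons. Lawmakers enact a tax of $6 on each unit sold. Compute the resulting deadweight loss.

In inverse form: demand P = 48.2 − 0.001Q, supply P = 20.5 + 0.08Q.
Competitive equilibrium: 48.2 − 0.001Q = 20.5 + 0.08Q → Q* = 341.9753, P* = 47.858.
With the tax, the buyer price exceeds the seller price by 6: (48.2 − 0.001Q) − (20.5 + 0.08Q) = 6 → Q' = 267.9012.
ΔQ = 341.9753 − 267.9012 = 74.0741; the wedge equals the tax, 6.
The triangle = ½ × 74.0741 × 6 = $222.22 million.

$222.22 million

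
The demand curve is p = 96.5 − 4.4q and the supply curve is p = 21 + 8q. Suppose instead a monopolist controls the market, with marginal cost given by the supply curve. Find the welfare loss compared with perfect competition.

Competitive equilibrium: 96.5 − 4.4q = 21 + 8q → q* = 6.0887, p* = 69.7097.
Marginal revenue: MR = 96.5 − 8.8q. Set MR = MC: 96.5 − 8.8q = 21 + 8q → q_m = 4.494.
Price p_m = 96.5 − 4.4·4.494 = 76.7264; MC(q_m) = 21 + 8·4.494 = 56.952.
Competitive q* = 6.0887, so Δq = 1.5947; wedge = 76.7264 − 56.952 = 19.7744.
Deadweight loss = ½ × 1.5947 × 19.7744 = 15.77.

15.77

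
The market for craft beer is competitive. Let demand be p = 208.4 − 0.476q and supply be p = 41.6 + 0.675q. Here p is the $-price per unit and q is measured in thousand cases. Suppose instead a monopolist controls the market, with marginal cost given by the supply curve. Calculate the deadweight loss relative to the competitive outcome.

$1034.49 thousand

Competitive equilibrium: 208.4 − 0.476q = 41.6 + 0.675q → q* = 144.9175, p* = 139.4193.
Marginal revenue: MR = 208.4 − 0.952q. Set MR = MC: 208.4 − 0.952q = 41.6 + 0.675q → q_m = 102.52.
Price p_m = 208.4 − 0.476·102.52 = 159.6005; MC(q_m) = 41.6 + 0.675·102.52 = 110.801.
Competitive q* = 144.9175, so Δq = 42.3975; wedge = 159.6005 − 110.801 = 48.7995.
The triangle = ½ × 42.3975 × 48.7995 = $1034.49 thousand.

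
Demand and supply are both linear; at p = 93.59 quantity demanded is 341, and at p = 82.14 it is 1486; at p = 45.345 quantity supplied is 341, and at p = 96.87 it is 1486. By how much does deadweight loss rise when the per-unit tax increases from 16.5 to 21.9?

Demand slope = (82.14 − 93.59)/(1486 − 341) = −0.01, so p = 97 − 0.01q.
Supply slope = (96.87 − 45.345)/(1486 − 341) = 0.045, so p = 30 + 0.045q.
Competitive equilibrium: 97 − 0.01q = 30 + 0.045q → q* = 1218.1818, p* = 84.8182.
For a per-unit tax t: Δq = t/0.055, so DWL = ½·t·(t/0.055) = t²/0.11.
At t = 16.5: DWL = 2475. At t = 21.9: DWL = 4360.091.
Increase = 4360.091 − 2475 = 1885.09.

1885.09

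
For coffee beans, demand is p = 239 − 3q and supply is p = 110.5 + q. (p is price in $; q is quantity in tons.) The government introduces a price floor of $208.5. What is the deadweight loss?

Competitive equilibrium: 239 − 3q = 110.5 + q → q* = 32.125, p* = 142.625.
At the floor p = 208.5, quantity demanded = (239 − 208.5)/3 = 10.16667.
Sellers' marginal cost at q' = 10.16667: 110.5 + 1·10.16667 = 120.66667.
Δq = 32.125 − 10.16667 = 21.95833; wedge = 208.5 − 120.66667 = 87.83333.
Welfare loss = ½ × 21.95833 × 87.83333 = $964.34.

$964.34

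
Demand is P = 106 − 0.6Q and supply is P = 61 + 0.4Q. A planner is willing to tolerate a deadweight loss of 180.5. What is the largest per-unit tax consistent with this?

Competitive equilibrium: 106 − 0.6Q = 61 + 0.4Q → Q* = 45, P* = 79.
A tax t gives ΔQ = t/1 and wedge t, so DWL = t²/2.
t²/2 = 180.5 → t² = 361 → t = 19.

19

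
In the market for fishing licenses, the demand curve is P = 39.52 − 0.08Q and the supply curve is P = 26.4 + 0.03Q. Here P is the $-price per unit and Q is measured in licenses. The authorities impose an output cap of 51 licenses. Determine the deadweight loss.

$256.36

Competitive equilibrium: 39.52 − 0.08Q = 26.4 + 0.03Q → Q* = 119.2727, P* = 29.9782.
At Q = 51: demand price = 39.52 − 0.08·51 = 35.44; supply price = 26.4 + 0.03·51 = 27.93.
ΔQ = 119.2727 − 51 = 68.2727; wedge = 35.44 − 27.93 = 7.51.
DWL = ½ × 68.2727 × 7.51 = $256.36.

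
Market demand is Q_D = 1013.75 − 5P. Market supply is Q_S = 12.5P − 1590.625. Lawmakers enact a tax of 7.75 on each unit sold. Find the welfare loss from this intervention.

107.25

In inverse form: demand P = 202.75 − 0.2Q, supply P = 127.25 + 0.08Q.
Competitive equilibrium: 202.75 − 0.2Q = 127.25 + 0.08Q → Q* = 269.6429, P* = 148.8214.
With the tax, the buyer price exceeds the seller price by 7.75: (202.75 − 0.2Q) − (127.25 + 0.08Q) = 7.75 → Q' = 241.9643.
ΔQ = 269.6429 − 241.9643 = 27.6786; the wedge equals the tax, 7.75.
Welfare loss = ½ × 27.6786 × 7.75 = 107.25.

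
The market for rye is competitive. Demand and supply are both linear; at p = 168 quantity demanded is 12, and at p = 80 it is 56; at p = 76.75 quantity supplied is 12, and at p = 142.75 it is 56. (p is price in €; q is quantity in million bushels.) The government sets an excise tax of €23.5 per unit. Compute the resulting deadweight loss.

€78.89 million

Demand slope = (80 − 168)/(56 − 12) = −2, so p = 192 − 2q.
Supply slope = (142.75 − 76.75)/(56 − 12) = 1.5, so p = 58.75 + 1.5q.
Competitive equilibrium: 192 − 2q = 58.75 + 1.5q → q* = 38.0714, p* = 115.8571.
With the tax, the buyer price exceeds the seller price by 23.5: (192 − 2q) − (58.75 + 1.5q) = 23.5 → q' = 31.3571.
Δq = 38.0714 − 31.3571 = 6.7143; the wedge equals the tax, 23.5.
The triangle = ½ × 6.7143 × 23.5 = €78.89 million.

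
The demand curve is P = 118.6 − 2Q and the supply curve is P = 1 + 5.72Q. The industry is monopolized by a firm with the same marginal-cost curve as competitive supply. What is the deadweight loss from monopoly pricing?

Competitive equilibrium: 118.6 − 2Q = 1 + 5.72Q → Q* = 15.2332, P* = 88.1337.
Marginal revenue: MR = 118.6 − 4Q. Set MR = MC: 118.6 − 4Q = 1 + 5.72Q → Q_m = 12.0988.
Price P_m = 118.6 − 2·12.0988 = 94.4024; MC(Q_m) = 1 + 5.72·12.0988 = 70.2051.
Competitive Q* = 15.2332, so ΔQ = 3.1344; wedge = 94.4024 − 70.2051 = 24.1973.
Welfare loss = ½ × 3.1344 × 24.1973 = 37.92.

37.92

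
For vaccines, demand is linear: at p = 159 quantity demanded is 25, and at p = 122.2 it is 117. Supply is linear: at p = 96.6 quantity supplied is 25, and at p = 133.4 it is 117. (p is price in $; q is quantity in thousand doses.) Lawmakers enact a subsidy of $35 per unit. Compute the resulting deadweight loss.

Demand slope = (122.2 − 159)/(117 − 25) = −0.4, so p = 169 − 0.4q.
Supply slope = (133.4 − 96.6)/(117 − 25) = 0.4, so p = 86.6 + 0.4q.
Competitive equilibrium: 169 − 0.4q = 86.6 + 0.4q → q* = 103, p* = 127.8.
The subsidy lowers effective supply by 35: p = 51.6 + 0.4q.
New quantity: 169 − 0.4q = 51.6 + 0.4q → q' = 146.75.
Overproduction Δq = 146.75 − 103 = 43.75; wedge = subsidy = 35.
DWL = ½ × 43.75 × 35 = $765.625 thousand.

$765.625 thousand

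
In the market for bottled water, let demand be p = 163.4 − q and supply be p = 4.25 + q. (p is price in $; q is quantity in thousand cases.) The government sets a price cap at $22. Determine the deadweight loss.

Competitive equilibrium: 163.4 − q = 4.25 + q → q* = 79.575, p* = 83.825.
At the ceiling p = 22, quantity supplied = (22 − 4.25)/1 = 17.75.
Willingness to pay at q' = 17.75: 163.4 − 1·17.75 = 145.65.
Δq = 79.575 − 17.75 = 61.825; wedge = 145.65 − 22 = 123.65.
DWL = ½ × 61.825 × 123.65 = $3822.33 thousand.

$3822.33 thousand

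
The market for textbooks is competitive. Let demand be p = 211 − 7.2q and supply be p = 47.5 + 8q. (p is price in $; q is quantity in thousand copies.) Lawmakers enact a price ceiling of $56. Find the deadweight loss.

Competitive equilibrium: 211 − 7.2q = 47.5 + 8q → q* = 10.7566, p* = 133.5526.
At the ceiling p = 56, quantity supplied = (56 − 47.5)/8 = 1.0625.
Willingness to pay at q' = 1.0625: 211 − 7.2·1.0625 = 203.35.
Δq = 10.7566 − 1.0625 = 9.6941; wedge = 203.35 − 56 = 147.35.
Deadweight loss = ½ × 9.6941 × 147.35 = $714.21 thousand.

$714.21 thousand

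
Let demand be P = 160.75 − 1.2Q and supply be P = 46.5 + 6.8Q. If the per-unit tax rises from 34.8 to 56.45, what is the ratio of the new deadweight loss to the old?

2.631

Competitive equilibrium: 160.75 − 1.2Q = 46.5 + 6.8Q → Q* = 14.2813, P* = 143.6125.
For a per-unit tax t: ΔQ = t/8, so DWL = ½·t·(t/8) = t²/16.
At t = 34.8: DWL = 75.69. At t = 56.45: DWL = 199.163.
Ratio = (56.45/34.8)² = 2.631.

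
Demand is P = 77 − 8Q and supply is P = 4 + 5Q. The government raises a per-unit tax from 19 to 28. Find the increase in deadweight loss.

Competitive equilibrium: 77 − 8Q = 4 + 5Q → Q* = 5.6154, P* = 32.0769.
For a per-unit tax t: ΔQ = t/13, so DWL = ½·t·(t/13) = t²/26.
At t = 19: DWL = 13.885. At t = 28: DWL = 30.154.
Increase = 30.154 − 13.885 = 16.27.

16.27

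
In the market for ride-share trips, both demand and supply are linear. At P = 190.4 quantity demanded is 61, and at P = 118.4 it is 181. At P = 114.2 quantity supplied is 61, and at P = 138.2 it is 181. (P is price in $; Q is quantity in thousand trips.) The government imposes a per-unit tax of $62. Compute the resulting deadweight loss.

Demand slope = (118.4 − 190.4)/(181 − 61) = −0.6, so P = 227 − 0.6Q.
Supply slope = (138.2 − 114.2)/(181 − 61) = 0.2, so P = 102 + 0.2Q.
Competitive equilibrium: 227 − 0.6Q = 102 + 0.2Q → Q* = 156.25, P* = 133.25.
With the tax, the buyer price exceeds the seller price by 62: (227 − 0.6Q) − (102 + 0.2Q) = 62 → Q' = 78.75.
ΔQ = 156.25 − 78.75 = 77.5; the wedge equals the tax, 62.
Welfare loss = ½ × 77.5 × 62 = $2402.50 thousand.

$2402.50 thousand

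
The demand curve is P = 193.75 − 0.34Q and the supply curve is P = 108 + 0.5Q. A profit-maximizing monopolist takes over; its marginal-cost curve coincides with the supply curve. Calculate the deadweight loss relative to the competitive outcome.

363.37

Competitive equilibrium: 193.75 − 0.34Q = 108 + 0.5Q → Q* = 102.0833, P* = 159.0417.
Marginal revenue: MR = 193.75 − 0.68Q. Set MR = MC: 193.75 − 0.68Q = 108 + 0.5Q → Q_m = 72.6695.
Price P_m = 193.75 − 0.34·72.6695 = 169.0424; MC(Q_m) = 108 + 0.5·72.6695 = 144.3348.
Competitive Q* = 102.0833, so ΔQ = 29.4138; wedge = 169.0424 − 144.3348 = 24.7076.
The triangle = ½ × 29.4138 × 24.7076 = 363.37.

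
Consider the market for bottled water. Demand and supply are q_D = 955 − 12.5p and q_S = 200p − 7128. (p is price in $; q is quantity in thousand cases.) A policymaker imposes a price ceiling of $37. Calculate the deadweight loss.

In inverse form: demand p = 76.4 − 0.08q, supply p = 35.64 + 0.005q.
Competitive equilibrium: 76.4 − 0.08q = 35.64 + 0.005q → q* = 479.5294, p* = 38.0376.
At the ceiling p = 37, quantity supplied = (37 − 35.64)/0.005 = 272.
Willingness to pay at q' = 272: 76.4 − 0.08·272 = 54.64.
Δq = 479.5294 − 272 = 207.5294; wedge = 54.64 − 37 = 17.64.
Welfare loss = ½ × 207.5294 × 17.64 = $1830.41 thousand.

$1830.41 thousand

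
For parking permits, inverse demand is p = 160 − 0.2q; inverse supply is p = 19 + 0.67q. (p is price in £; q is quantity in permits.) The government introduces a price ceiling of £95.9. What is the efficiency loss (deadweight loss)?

Competitive equilibrium: 160 − 0.2q = 19 + 0.67q → q* = 162.069, p* = 127.5862.
At the ceiling p = 95.9, quantity supplied = (95.9 − 19)/0.67 = 114.7761.
Willingness to pay at q' = 114.7761: 160 − 0.2·114.7761 = 137.0448.
Δq = 162.069 − 114.7761 = 47.2929; wedge = 137.0448 − 95.9 = 41.1448.
Deadweight loss = ½ × 47.2929 × 41.1448 = £972.93.

£972.93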